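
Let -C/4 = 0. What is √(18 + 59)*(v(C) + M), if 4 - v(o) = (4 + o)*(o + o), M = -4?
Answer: 0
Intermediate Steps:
C = 0 (C = -4*0 = 0)
v(o) = 4 - 2*o*(4 + o) (v(o) = 4 - (4 + o)*(o + o) = 4 - (4 + o)*2*o = 4 - 2*o*(4 + o))
√(18 + 59)*(v(C) + M) = √(18 + 59)*((4 - 8*0 - 2*0²) - 4) = √77*((4 + 0 - 2*0) - 4) = √77*((4 + 0 + 0) - 4) = √77*(4 - 4) = √77*0 = 0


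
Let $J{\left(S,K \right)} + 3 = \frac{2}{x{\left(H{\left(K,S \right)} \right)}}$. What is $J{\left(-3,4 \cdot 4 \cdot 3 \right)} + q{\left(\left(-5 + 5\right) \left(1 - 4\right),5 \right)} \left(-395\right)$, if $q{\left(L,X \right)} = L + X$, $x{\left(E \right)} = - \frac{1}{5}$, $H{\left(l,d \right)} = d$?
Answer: $-1988$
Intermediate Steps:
$x{\left(E \right)} = - \frac{1}{5}$ ($x{\left(E \right)} = \left(-1\right) \frac{1}{5} = - \frac{1}{5}$)
$J{\left(S,K \right)} = -13$ ($J{\left(S,K \right)} = -3 + \frac{2}{- \frac{1}{5}} = -3 + 2 \left(-5\right) = -3 - 10 = -13$)
$J{\left(-3,4 \cdot 4 \cdot 3 \right)} + q{\left(\left(-5 + 5\right) \left(1 - 4\right),5 \right)} \left(-395\right) = -13 + \left(\left(-5 + 5\right) \left(1 - 4\right) + 5\right) \left(-395\right) = -13 + \left(0 \left(-3\right) + 5\right) \left(-395\right) = -13 + \left(0 + 5\right) \left(-395\right) = -13 + 5 \left(-395\right) = -13 - 1975 = -1988$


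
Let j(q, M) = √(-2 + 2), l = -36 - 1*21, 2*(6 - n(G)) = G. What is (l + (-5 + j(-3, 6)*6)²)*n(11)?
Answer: -16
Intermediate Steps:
n(G) = 6 - G/2
l = -57 (l = -36 - 21 = -57)
j(q, M) = 0 (j(q, M) = √0 = 0)
(l + (-5 + j(-3, 6)*6)²)*n(11) = (-57 + (-5 + 0*6)²)*(6 - ½*11) = (-57 + (-5 + 0)²)*(6 - 11/2) = (-57 + (-5)²)*(½) = (-57 + 25)*(½) = -32*½ = -16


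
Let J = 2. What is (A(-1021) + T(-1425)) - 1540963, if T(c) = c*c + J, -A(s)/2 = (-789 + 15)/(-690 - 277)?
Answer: 473503540/967 ≈ 4.8966e+5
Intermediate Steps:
A(s) = -1548/967 (A(s) = -2*(-789 + 15)/(-690 - 277) = -(-1548)/(-967) = -(-1548)*(-1)/967 = -2*774/967 = -1548/967)
T(c) = 2 + c**2 (T(c) = c*c + 2 = c**2 + 2 = 2 + c**2)
(A(-1021) + T(-1425)) - 1540963 = (-1548/967 + (2 + (-1425)**2)) - 1540963 = (-1548/967 + (2 + 2030625)) - 1540963 = (-1548/967 + 2030627) - 1540963 = 1963614761/967 - 1540963 = 473503540/967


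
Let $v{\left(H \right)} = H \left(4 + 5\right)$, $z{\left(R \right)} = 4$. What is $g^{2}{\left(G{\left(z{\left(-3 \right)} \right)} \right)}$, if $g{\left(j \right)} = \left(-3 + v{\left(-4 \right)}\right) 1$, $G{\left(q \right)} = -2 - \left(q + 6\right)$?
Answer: $1521$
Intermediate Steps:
$v{\left(H \right)} = 9 H$ ($v{\left(H \right)} = H 9 = 9 H$)
$G{\left(q \right)} = -8 - q$ ($G{\left(q \right)} = -2 - \left(6 + q\right) = -8 - q$)
$g{\left(j \right)} = -39$ ($g{\left(j \right)} = \left(-3 + 9 \left(-4\right)\right) 1 = \left(-3 - 36\right) 1 = \left(-39\right) 1 = -39$)
$g^{2}{\left(G{\left(z{\left(-3 \right)} \right)} \right)} = \left(-39\right)^{2} = 1521$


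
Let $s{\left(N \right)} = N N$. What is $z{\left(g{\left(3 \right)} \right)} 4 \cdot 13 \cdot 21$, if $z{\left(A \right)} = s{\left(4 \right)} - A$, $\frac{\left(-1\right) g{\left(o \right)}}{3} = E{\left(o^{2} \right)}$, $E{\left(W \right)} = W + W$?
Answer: $76440$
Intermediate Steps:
$s{\left(N \right)} = N^{2}$
$E{\left(W \right)} = 2 W$
$g{\left(o \right)} = - 6 o^{2}$ ($g{\left(o \right)} = - 3 \cdot 2 o^{2} = - 6 o^{2}$)
$z{\left(A \right)} = 16 - A$ ($z{\left(A \right)} = 4^{2} - A = 16 - A$)
$z{\left(g{\left(3 \right)} \right)} 4 \cdot 13 \cdot 21 = \left(16 - - 6 \cdot 3^{2}\right) 4 \cdot 13 \cdot 21 = \left(16 - \left(-6\right) 9\right) 4 \cdot 13 \cdot 21 = \left(16 - -54\right) 4 \cdot 13 \cdot 21 = \left(16 + 54\right) 4 \cdot 13 \cdot 21 = 70 \cdot 4 \cdot 13 \cdot 21 = 280 \cdot 13 \cdot 21 = 3640 \cdot 21 = 76440$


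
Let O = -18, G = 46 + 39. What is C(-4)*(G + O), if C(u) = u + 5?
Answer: 67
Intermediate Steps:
C(u) = 5 + u
G = 85
C(-4)*(G + O) = (5 - 4)*(85 - 18) = 1*67 = 67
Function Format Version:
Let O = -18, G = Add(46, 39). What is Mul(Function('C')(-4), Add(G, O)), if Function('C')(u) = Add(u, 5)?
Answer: 67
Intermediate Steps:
Function('C')(u) = Add(5, u)
G = 85
Mul(Function('C')(-4), Add(G, O)) = Mul(Add(5, -4), Add(85, -18)) = Mul(1, 67) = 67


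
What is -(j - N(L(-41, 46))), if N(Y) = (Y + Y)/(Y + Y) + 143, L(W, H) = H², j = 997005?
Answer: -996861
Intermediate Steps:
N(Y) = 144 (N(Y) = (2*Y)/((2*Y)) + 143 = (2*Y)*(1/(2*Y)) + 143 = 1 + 143 = 144)
-(j - N(L(-41, 46))) = -(997005 - 1*144) = -(997005 - 144) = -1*996861 = -996861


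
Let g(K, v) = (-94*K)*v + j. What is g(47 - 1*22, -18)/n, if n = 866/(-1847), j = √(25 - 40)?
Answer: -39064050/433 - 1847*I*√15/866 ≈ -90217.0 - 8.2603*I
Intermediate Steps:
j = I*√15 (j = √(-15) = I*√15 ≈ 3.873*I)
g(K, v) = I*√15 - 94*K*v (g(K, v) = (-94*K)*v + I*√15 = -94*K*v + I*√15 = I*√15 - 94*K*v)
n = -866/1847 (n = 866*(-1/1847) = -866/1847 ≈ -0.46887)
g(47 - 1*22, -18)/n = (I*√15 - 94*(47 - 1*22)*(-18))/(-866/1847) = (I*√15 - 94*(47 - 22)*(-18))*(-1847/866) = (I*√15 - 94*25*(-18))*(-1847/866) = (I*√15 + 42300)*(-1847/866) = (42300 + I*√15)*(-1847/866) = -39064050/433 - 1847*I*√15/866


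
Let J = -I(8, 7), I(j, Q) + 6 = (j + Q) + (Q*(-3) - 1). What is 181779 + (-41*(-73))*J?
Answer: 220688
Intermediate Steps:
I(j, Q) = -7 + j - 2*Q (I(j, Q) = -6 + ((j + Q) + (Q*(-3) - 1)) = -6 + ((Q + j) + (-3*Q - 1)) = -6 + ((Q + j) + (-1 - 3*Q)) = -6 + (-1 + j - 2*Q) = -7 + j - 2*Q)
J = 13 (J = -(-7 + 8 - 2*7) = -(-7 + 8 - 14) = -1*(-13) = 13)
181779 + (-41*(-73))*J = 181779 - 41*(-73)*13 = 181779 + 2993*13 = 181779 + 38909 = 220688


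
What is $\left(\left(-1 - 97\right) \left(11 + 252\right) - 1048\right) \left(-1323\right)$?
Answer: $35485506$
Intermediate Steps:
$\left(\left(-1 - 97\right) \left(11 + 252\right) - 1048\right) \left(-1323\right) = \left(\left(-98\right) 263 - 1048\right) \left(-1323\right) = \left(-25774 - 1048\right) \left(-1323\right) = \left(-26822\right) \left(-1323\right) = 35485506$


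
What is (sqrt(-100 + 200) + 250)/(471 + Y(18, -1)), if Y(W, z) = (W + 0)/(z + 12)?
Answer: 2860/5199 ≈ 0.55011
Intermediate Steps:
Y(W, z) = W/(12 + z)
(sqrt(-100 + 200) + 250)/(471 + Y(18, -1)) = (sqrt(-100 + 200) + 250)/(471 + 18/(12 - 1)) = (sqrt(100) + 250)/(471 + 18/11) = (10 + 250)/(471 + 18*(1/11)) = 260/(471 + 18/11) = 260/(5199/11) = 260*(11/5199) = 2860/5199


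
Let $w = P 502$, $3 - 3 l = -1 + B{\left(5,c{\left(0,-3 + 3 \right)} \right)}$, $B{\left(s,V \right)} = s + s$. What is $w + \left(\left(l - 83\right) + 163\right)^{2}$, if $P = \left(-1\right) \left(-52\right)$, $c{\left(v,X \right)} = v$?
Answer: $32188$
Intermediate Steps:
$B{\left(s,V \right)} = 2 s$
$P = 52$
$l = -2$ ($l = 1 - \frac{-1 + 2 \cdot 5}{3} = 1 - \frac{-1 + 10}{3} = 1 - 3 = -2$)
$w = 26104$ ($w = 52 \cdot 502 = 26104$)
$w + \left(\left(l - 83\right) + 163\right)^{2} = 26104 + \left(\left(-2 - 83\right) + 163\right)^{2} = 26104 + \left(-85 + 163\right)^{2} = 26104 + 78^{2} = 26104 + 6084 = 32188$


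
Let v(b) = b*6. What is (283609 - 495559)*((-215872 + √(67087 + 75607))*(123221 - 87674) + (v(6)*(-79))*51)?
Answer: 1626450682584600 - 7534186650*√142694 ≈ 1.6236e+15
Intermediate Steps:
v(b) = 6*b
(283609 - 495559)*((-215872 + √(67087 + 75607))*(123221 - 87674) + (v(6)*(-79))*51) = (283609 - 495559)*((-215872 + √(67087 + 75607))*(123221 - 87674) + ((6*6)*(-79))*51) = -211950*((-215872 + √142694)*35547 + (36*(-79))*51) = -211950*((-7673601984 + 35547*√142694) - 2844*51) = -211950*((-7673601984 + 35547*√142694) - 145044) = -211950*(-7673747028 + 35547*√142694) = 1626450682584600 - 7534186650*√142694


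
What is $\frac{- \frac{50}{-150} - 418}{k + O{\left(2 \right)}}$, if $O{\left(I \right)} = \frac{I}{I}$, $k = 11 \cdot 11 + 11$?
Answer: $- \frac{179}{57} \approx -3.1404$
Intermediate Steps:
$k = 132$ ($k = 121 + 11 = 132$)
$O{\left(I \right)} = 1$
$\frac{- \frac{50}{-150} - 418}{k + O{\left(2 \right)}} = \frac{- \frac{50}{-150} - 418}{132 + 1} = \frac{\left(-50\right) \left(- \frac{1}{150}\right) - 418}{133} = \left(\frac{1}{3} - 418\right) \frac{1}{133} = \left(- \frac{1253}{3}\right) \frac{1}{133} = - \frac{179}{57}$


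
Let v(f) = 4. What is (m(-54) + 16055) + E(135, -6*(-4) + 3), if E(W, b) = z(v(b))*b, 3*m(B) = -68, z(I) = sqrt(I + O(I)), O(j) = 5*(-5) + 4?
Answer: 48097/3 + 27*I*sqrt(17) ≈ 16032.0 + 111.32*I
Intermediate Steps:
O(j) = -21 (O(j) = -25 + 4 = -21)
z(I) = sqrt(-21 + I) (z(I) = sqrt(I - 21) = sqrt(-21 + I))
m(B) = -68/3 (m(B) = (1/3)*(-68) = -68/3)
E(W, b) = I*b*sqrt(17) (E(W, b) = sqrt(-21 + 4)*b = sqrt(-17)*b = (I*sqrt(17))*b = I*b*sqrt(17))
(m(-54) + 16055) + E(135, -6*(-4) + 3) = (-68/3 + 16055) + I*(-6*(-4) + 3)*sqrt(17) = 48097/3 + I*(24 + 3)*sqrt(17) = 48097/3 + I*27*sqrt(17) = 48097/3 + 27*I*sqrt(17)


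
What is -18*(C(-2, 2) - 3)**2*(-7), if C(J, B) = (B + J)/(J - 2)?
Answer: 1134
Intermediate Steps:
C(J, B) = (B + J)/(-2 + J)
-18*(C(-2, 2) - 3)**2*(-7) = -18*((2 - 2)/(-2 - 2) - 3)**2*(-7) = -18*(0/(-4) - 3)**2*(-7) = -18*(-1/4*0 - 3)**2*(-7) = -18*(0 - 3)**2*(-7) = -18*(-3)**2*(-7) = -18*9*(-7) = -162*(-7) = 1134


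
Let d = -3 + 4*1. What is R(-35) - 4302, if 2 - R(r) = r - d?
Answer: -4264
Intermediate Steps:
d = 1 (d = -3 + 4 = 1)
R(r) = 3 - r (R(r) = 2 - (r - 1*1) = 2 - (r - 1) = 2 - (-1 + r) = 2 + (1 - r) = 3 - r)
R(-35) - 4302 = (3 - 1*(-35)) - 4302 = (3 + 35) - 4302 = 38 - 4302 = -4264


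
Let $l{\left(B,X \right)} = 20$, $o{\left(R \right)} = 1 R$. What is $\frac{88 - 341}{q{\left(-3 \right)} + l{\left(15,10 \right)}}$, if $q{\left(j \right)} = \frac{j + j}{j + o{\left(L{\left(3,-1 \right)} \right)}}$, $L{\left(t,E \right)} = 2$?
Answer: $- \frac{253}{26} \approx -9.7308$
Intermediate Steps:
$o{\left(R \right)} = R$
$q{\left(j \right)} = \frac{2 j}{2 + j}$ ($q{\left(j \right)} = \frac{j + j}{j + 2} = \frac{2 j}{2 + j}$)
$\frac{88 - 341}{q{\left(-3 \right)} + l{\left(15,10 \right)}} = \frac{88 - 341}{2 \left(-3\right) \frac{1}{2 - 3} + 20} = - \frac{253}{2 \left(-3\right) \frac{1}{-1} + 20} = - \frac{253}{2 \left(-3\right) \left(-1\right) + 20} = - \frac{253}{6 + 20} = - \frac{253}{26}$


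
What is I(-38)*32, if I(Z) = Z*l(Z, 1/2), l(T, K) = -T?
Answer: -46208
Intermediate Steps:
I(Z) = -Z² (I(Z) = Z*(-Z) = -Z²)
I(-38)*32 = -1*(-38)²*32 = -1*1444*32 = -1444*32 = -46208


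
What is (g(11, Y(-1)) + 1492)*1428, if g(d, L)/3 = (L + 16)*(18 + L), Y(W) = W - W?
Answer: 3364368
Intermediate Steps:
Y(W) = 0
g(d, L) = 3*(16 + L)*(18 + L) (g(d, L) = 3*((L + 16)*(18 + L)) = 3*((16 + L)*(18 + L)) = 3*(16 + L)*(18 + L))
(g(11, Y(-1)) + 1492)*1428 = ((864 + 3*0² + 102*0) + 1492)*1428 = ((864 + 3*0 + 0) + 1492)*1428 = ((864 + 0 + 0) + 1492)*1428 = (864 + 1492)*1428 = 2356*1428 = 3364368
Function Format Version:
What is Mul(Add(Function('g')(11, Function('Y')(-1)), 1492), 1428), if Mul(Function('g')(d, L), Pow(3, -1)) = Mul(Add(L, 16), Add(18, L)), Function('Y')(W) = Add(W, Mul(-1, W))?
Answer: 3364368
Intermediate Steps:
Function('Y')(W) = 0
Function('g')(d, L) = Mul(3, Add(16, L), Add(18, L)) (Function('g')(d, L) = Mul(3, Mul(Add(L, 16), Add(18, L))) = Mul(3, Mul(Add(16, L), Add(18, L))) = Mul(3, Add(16, L), Add(18, L)))
Mul(Add(Function('g')(11, Function('Y')(-1)), 1492), 1428) = Mul(Add(Add(864, Mul(3, Pow(0, 2)), Mul(102, 0)), 1492), 1428) = Mul(Add(Add(864, Mul(3, 0), 0), 1492), 1428) = Mul(Add(Add(864, 0, 0), 1492), 1428) = Mul(Add(864, 1492), 1428) = Mul(2356, 1428) = 3364368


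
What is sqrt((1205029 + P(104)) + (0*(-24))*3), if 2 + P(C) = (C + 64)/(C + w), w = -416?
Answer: 8*sqrt(3182023)/13 ≈ 1097.7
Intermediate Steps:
P(C) = -2 + (64 + C)/(-416 + C) (P(C) = -2 + (C + 64)/(C - 416) = -2 + (64 + C)/(-416 + C))
sqrt((1205029 + P(104)) + (0*(-24))*3) = sqrt((1205029 + (896 - 1*104)/(-416 + 104)) + (0*(-24))*3) = sqrt((1205029 + (896 - 104)/(-312)) + 0*3) = sqrt((1205029 - 1/312*792) + 0) = sqrt((1205029 - 33/13) + 0) = sqrt(15665344/13 + 0) = sqrt(15665344/13) = 8*sqrt(3182023)/13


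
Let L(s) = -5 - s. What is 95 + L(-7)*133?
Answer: 361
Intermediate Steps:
95 + L(-7)*133 = 95 + (-5 - 1*(-7))*133 = 95 + (-5 + 7)*133 = 95 + 2*133 = 95 + 266 = 361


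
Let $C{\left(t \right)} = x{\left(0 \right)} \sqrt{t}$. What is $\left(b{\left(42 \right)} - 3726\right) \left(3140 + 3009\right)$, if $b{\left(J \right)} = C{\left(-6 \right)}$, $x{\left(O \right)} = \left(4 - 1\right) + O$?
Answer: $-22911174 + 18447 i \sqrt{6} \approx -2.2911 \cdot 10^{7} + 45186.0 i$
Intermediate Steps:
$x{\left(O \right)} = 3 + O$
$C{\left(t \right)} = 3 \sqrt{t}$ ($C{\left(t \right)} = \left(3 + 0\right) \sqrt{t} = 3 \sqrt{t}$)
$b{\left(J \right)} = 3 i \sqrt{6}$ ($b{\left(J \right)} = 3 \sqrt{-6} = 3 i \sqrt{6}$)
$\left(b{\left(42 \right)} - 3726\right) \left(3140 + 3009\right) = \left(3 i \sqrt{6} - 3726\right) \left(3140 + 3009\right) = \left(-3726 + 3 i \sqrt{6}\right) 6149 = -22911174 + 18447 i \sqrt{6}$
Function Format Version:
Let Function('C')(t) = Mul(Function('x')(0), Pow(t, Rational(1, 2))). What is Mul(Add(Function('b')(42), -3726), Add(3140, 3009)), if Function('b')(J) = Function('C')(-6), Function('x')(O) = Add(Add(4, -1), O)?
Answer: Add(-22911174, Mul(18447, I, Pow(6, Rational(1, 2)))) ≈ Add(-2.2911e+7, Mul(45186., I))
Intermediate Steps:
Function('x')(O) = Add(3, O)
Function('C')(t) = Mul(3, Pow(t, Rational(1, 2))) (Function('C')(t) = Mul(Add(3, 0), Pow(t, Rational(1, 2))) = Mul(3, Pow(t, Rational(1, 2))))
Function('b')(J) = Mul(3, I, Pow(6, Rational(1, 2))) (Function('b')(J) = Mul(3, Pow(-6, Rational(1, 2))) = Mul(3, Mul(I, Pow(6, Rational(1, 2)))) = Mul(3, I, Pow(6, Rational(1, 2))))
Mul(Add(Function('b')(42), -3726), Add(3140, 3009)) = Mul(Add(Mul(3, I, Pow(6, Rational(1, 2))), -3726), Add(3140, 3009)) = Mul(Add(-3726, Mul(3, I, Pow(6, Rational(1, 2)))), 6149) = Add(-22911174, Mul(18447, I, Pow(6, Rational(1, 2))))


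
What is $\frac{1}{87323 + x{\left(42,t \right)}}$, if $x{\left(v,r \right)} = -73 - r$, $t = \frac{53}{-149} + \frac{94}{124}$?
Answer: $\frac{9238}{806011783} \approx 1.1461 \cdot 10^{-5}$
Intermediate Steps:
$t = \frac{3717}{9238}$ ($t = 53 \left(- \frac{1}{149}\right) + 94 \cdot \frac{1}{124} = - \frac{53}{149} + \frac{47}{62} = \frac{3717}{9238} \approx 0.40236$)
$\frac{1}{87323 + x{\left(42,t \right)}} = \frac{1}{87323 - \frac{678091}{9238}} = \frac{1}{\frac{806011783}{9238}} = \frac{9238}{806011783}$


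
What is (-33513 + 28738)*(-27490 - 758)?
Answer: 134884200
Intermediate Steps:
(-33513 + 28738)*(-27490 - 758) = -4775*(-28248) = 134884200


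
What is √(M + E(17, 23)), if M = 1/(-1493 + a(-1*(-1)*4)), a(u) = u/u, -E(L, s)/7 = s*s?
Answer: I*√2060779121/746 ≈ 60.852*I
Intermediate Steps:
E(L, s) = -7*s² (E(L, s) = -7*s*s = -7*s²)
a(u) = 1
M = -1/1492 (M = 1/(-1493 + 1) = 1/(-1492) = -1/1492 ≈ -0.00067024)
√(M + E(17, 23)) = √(-1/1492 - 7*23²) = √(-1/1492 - 7*529) = √(-1/1492 - 3703) = √(-5524877/1492) = I*√2060779121/746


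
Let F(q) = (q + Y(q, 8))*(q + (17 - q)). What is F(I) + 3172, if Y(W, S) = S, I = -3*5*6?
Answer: 1778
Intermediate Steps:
I = -90 (I = -15*6 = -90)
F(q) = 136 + 17*q (F(q) = (q + 8)*(q + (17 - q)) = (8 + q)*17 = 136 + 17*q)
F(I) + 3172 = (136 + 17*(-90)) + 3172 = (136 - 1530) + 3172 = -1394 + 3172 = 1778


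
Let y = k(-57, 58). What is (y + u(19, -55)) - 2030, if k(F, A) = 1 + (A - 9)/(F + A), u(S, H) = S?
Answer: -1961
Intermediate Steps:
k(F, A) = 1 + (-9 + A)/(A + F)
y = 50 (y = (-9 - 57 + 2*58)/(58 - 57) = (-9 - 57 + 116)/1 = 1*50 = 50)
(y + u(19, -55)) - 2030 = (50 + 19) - 2030 = 69 - 2030 = -1961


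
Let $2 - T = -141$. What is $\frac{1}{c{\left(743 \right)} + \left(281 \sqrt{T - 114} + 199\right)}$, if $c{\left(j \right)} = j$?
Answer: $- \frac{942}{1402505} + \frac{281 \sqrt{29}}{1402505} \approx 0.00040729$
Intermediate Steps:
$T = 143$ ($T = 2 - -141 = 2 + 141 = 143$)
$\frac{1}{c{\left(743 \right)} + \left(281 \sqrt{T - 114} + 199\right)} = \frac{1}{743 + \left(281 \sqrt{143 - 114} + 199\right)} = \frac{1}{743 + \left(281 \sqrt{29} + 199\right)} = \frac{1}{743 + \left(199 + 281 \sqrt{29}\right)} = \frac{1}{942 + 281 \sqrt{29}}$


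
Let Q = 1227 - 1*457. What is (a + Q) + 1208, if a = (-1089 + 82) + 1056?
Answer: 2027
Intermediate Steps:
Q = 770 (Q = 1227 - 457 = 770)
a = 49 (a = -1007 + 1056 = 49)
(a + Q) + 1208 = (49 + 770) + 1208 = 819 + 1208 = 2027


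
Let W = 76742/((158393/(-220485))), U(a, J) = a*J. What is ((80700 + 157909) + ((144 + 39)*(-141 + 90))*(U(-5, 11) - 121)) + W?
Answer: 281051144411/158393 ≈ 1.7744e+6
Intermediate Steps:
U(a, J) = J*a
W = -16920459870/158393 (W = 76742/((158393*(-1/220485))) = 76742/(-158393/220485) = 76742*(-220485/158393) = -16920459870/158393 ≈ -1.0683e+5)
((80700 + 157909) + ((144 + 39)*(-141 + 90))*(U(-5, 11) - 121)) + W = ((80700 + 157909) + ((144 + 39)*(-141 + 90))*(11*(-5) - 121)) - 16920459870/158393 = (238609 + (183*(-51))*(-55 - 121)) - 16920459870/158393 = (238609 - 9333*(-176)) - 16920459870/158393 = (238609 + 1642608) - 16920459870/158393 = 1881217 - 16920459870/158393 = 281051144411/158393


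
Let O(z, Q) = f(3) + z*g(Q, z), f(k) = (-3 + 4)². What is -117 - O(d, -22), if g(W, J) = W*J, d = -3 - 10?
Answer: 3600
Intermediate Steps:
d = -13
f(k) = 1 (f(k) = 1² = 1)
g(W, J) = J*W
O(z, Q) = 1 + Q*z² (O(z, Q) = 1 + z*(z*Q) = 1 + z*(Q*z) = 1 + Q*z²)
-117 - O(d, -22) = -117 - (1 - 22*(-13)²) = -117 - (1 - 22*169) = -117 - (1 - 3718) = -117 - 1*(-3717) = -117 + 3717 = 3600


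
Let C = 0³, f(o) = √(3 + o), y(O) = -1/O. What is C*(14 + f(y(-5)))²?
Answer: 0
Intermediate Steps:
C = 0
C*(14 + f(y(-5)))² = 0*(14 + √(3 - 1/(-5)))² = 0*(14 + √(3 - 1*(-⅕)))² = 0*(14 + √(3 + ⅕))² = 0*(14 + √(16/5))² = 0*(14 + 4*√5/5)² = 0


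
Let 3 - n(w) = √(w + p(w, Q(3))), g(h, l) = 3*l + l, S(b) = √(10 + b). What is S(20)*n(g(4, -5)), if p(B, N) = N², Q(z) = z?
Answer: √30*(3 - I*√11) ≈ 16.432 - 18.166*I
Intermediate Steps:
g(h, l) = 4*l
n(w) = 3 - √(9 + w) (n(w) = 3 - √(w + 3²) = 3 - √(w + 9) = 3 - √(9 + w))
S(20)*n(g(4, -5)) = √(10 + 20)*(3 - √(9 + 4*(-5))) = √30*(3 - √(9 - 20)) = √30*(3 - √(-11)) = √30*(3 - I*√11)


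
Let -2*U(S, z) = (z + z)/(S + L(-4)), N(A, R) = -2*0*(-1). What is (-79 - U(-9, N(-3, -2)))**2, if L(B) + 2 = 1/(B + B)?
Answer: 6241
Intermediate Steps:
L(B) = -2 + 1/(2*B) (L(B) = -2 + 1/(B + B) = -2 + 1/(2*B))
N(A, R) = 0 (N(A, R) = 0*(-1) = 0)
U(S, z) = -z/(-17/8 + S) (U(S, z) = -(z + z)/(2*(S + (-2 + (1/2)/(-4)))) = -2*z/(2*(S + (-2 + (1/2)*(-1/4)))) = -2*z/(2*(S + (-2 - 1/8))) = -2*z/(2*(S - 17/8)) = -2*z/(2*(-17/8 + S)) = -z/(-17/8 + S))
(-79 - U(-9, N(-3, -2)))**2 = (-79 - 8*0/(17 - 8*(-9)))**2 = (-79 - 8*0/(17 + 72))**2 = (-79 - 8*0/89)**2 = (-79 - 1*0)**2 = (-79 + 0)**2 = (-79)**2 = 6241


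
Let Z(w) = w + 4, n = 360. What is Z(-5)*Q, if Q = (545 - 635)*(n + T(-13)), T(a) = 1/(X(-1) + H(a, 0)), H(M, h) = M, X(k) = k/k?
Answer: 64785/2 ≈ 32393.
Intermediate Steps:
X(k) = 1
T(a) = 1/(1 + a)
Z(w) = 4 + w
Q = -64785/2 (Q = (545 - 635)*(360 + 1/(1 - 13)) = -90*(360 + 1/(-12)) = -90*(360 - 1/12) = -90*4319/12 = -64785/2 ≈ -32393.)
Z(-5)*Q = (4 - 5)*(-64785/2) = -1*(-64785/2) = 64785/2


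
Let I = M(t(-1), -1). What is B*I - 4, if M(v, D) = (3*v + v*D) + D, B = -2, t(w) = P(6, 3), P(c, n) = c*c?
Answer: -146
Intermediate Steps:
P(c, n) = c²
t(w) = 36 (t(w) = 6² = 36)
M(v, D) = D + 3*v + D*v (M(v, D) = (3*v + D*v) + D = D + 3*v + D*v)
I = 71 (I = -1 + 3*36 - 1*36 = -1 + 108 - 36 = 71)
B*I - 4 = -2*71 - 4 = -142 - 4 = -146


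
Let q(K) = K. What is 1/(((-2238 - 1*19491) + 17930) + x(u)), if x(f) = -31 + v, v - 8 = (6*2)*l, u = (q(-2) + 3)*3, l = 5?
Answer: -1/3762 ≈ -0.00026582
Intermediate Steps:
u = 3 (u = (-2 + 3)*3 = 1*3 = 3)
v = 68 (v = 8 + (6*2)*5 = 8 + 12*5 = 8 + 60 = 68)
x(f) = 37 (x(f) = -31 + 68 = 37)
1/(((-2238 - 1*19491) + 17930) + x(u)) = 1/(((-2238 - 1*19491) + 17930) + 37) = 1/(((-2238 - 19491) + 17930) + 37) = 1/((-21729 + 17930) + 37) = 1/(-3799 + 37) = 1/(-3762) = -1/3762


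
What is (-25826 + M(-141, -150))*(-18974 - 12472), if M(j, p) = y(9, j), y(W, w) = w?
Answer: 816558282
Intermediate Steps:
M(j, p) = j
(-25826 + M(-141, -150))*(-18974 - 12472) = (-25826 - 141)*(-18974 - 12472) = -25967*(-31446) = 816558282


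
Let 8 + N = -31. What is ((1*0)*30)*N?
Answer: 0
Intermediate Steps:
N = -39 (N = -8 - 31 = -39)
((1*0)*30)*N = ((1*0)*30)*(-39) = (0*30)*(-39) = 0*(-39) = 0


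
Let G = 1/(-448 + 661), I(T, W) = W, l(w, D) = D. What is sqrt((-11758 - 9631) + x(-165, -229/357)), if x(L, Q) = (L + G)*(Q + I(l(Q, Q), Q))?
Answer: I*sqrt(13605804879653)/25347 ≈ 145.52*I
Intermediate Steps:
G = 1/213 ≈ 0.0046948
x(L, Q) = 2*Q*(1/213 + L) (x(L, Q) = (L + 1/213)*(Q + Q) = (1/213 + L)*(2*Q) = 2*Q*(1/213 + L))
sqrt((-11758 - 9631) + x(-165, -229/357)) = sqrt((-11758 - 9631) + 2*(-229/357)*(1 + 213*(-165))/213) = sqrt(-21389 + 2*(-229*1/357)*(1 - 35145)/213) = sqrt(-21389 + (2/213)*(-229/357)*(-35144)) = sqrt(-21389 + 16095952/76041) = sqrt(-1610344997/76041) = I*sqrt(13605804879653)/25347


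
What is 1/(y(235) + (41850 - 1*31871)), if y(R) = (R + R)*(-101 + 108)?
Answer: 1/13269 ≈ 7.5364e-5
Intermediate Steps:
y(R) = 14*R (y(R) = (2*R)*7 = 14*R)
1/(y(235) + (41850 - 1*31871)) = 1/(14*235 + (41850 - 1*31871)) = 1/(3290 + (41850 - 31871)) = 1/(3290 + 9979) = 1/13269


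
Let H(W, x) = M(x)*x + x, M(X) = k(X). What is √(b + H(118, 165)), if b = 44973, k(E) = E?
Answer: √72363 ≈ 269.00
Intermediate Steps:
M(X) = X
H(W, x) = x + x² (H(W, x) = x*x + x = x² + x = x + x²)
√(b + H(118, 165)) = √(44973 + 165*(1 + 165)) = √(44973 + 165*166) = √(44973 + 27390) = √72363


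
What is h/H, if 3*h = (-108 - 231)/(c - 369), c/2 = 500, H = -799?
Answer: 113/504169 ≈ 0.00022413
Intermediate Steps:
c = 1000 (c = 2*500 = 1000)
h = -113/631 (h = ((-108 - 231)/(1000 - 369))/3 = (-339/631)/3 = (-339*1/631)/3 = (1/3)*(-339/631) = -113/631 ≈ -0.17908)
h/H = -113/631/(-799) = -113/631*(-1/799) = 113/504169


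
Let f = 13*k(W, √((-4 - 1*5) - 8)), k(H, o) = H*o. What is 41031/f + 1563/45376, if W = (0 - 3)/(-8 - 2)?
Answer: 1563/45376 - 136770*I*√17/221 ≈ 0.034446 - 2551.7*I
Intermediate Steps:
W = 3/10 (W = -3/(-10) = -3*(-⅒) = 3/10 ≈ 0.30000)
f = 39*I*√17/10 (f = 13*(3*√((-4 - 1*5) - 8)/10) = 13*(3*√((-4 - 5) - 8)/10) = 13*(3*√(-9 - 8)/10) = 13*(3*√(-17)/10) = 13*(3*(I*√17)/10) = 13*(3*I*√17/10) = 39*I*√17/10 ≈ 16.08*I)
41031/f + 1563/45376 = 41031/((39*I*√17/10)) + 1563/45376 = 41031*(-10*I*√17/663) + 1563*(1/45376) = -136770*I*√17/221 + 1563/45376 = 1563/45376 - 136770*I*√17/221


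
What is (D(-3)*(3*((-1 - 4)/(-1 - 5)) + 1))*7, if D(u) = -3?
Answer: -147/2 ≈ -73.500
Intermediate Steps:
(D(-3)*(3*((-1 - 4)/(-1 - 5)) + 1))*7 = -3*(3*((-1 - 4)/(-1 - 5)) + 1)*7 = -3*(3*(-5/(-6)) + 1)*7 = -3*(3*(-5*(-⅙)) + 1)*7 = -3*(3*(⅚) + 1)*7 = -3*(5/2 + 1)*7 = -3*7/2*7 = -21/2*7 = -147/2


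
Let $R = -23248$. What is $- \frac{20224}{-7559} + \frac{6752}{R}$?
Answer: $\frac{26195574}{10983227} \approx 2.3851$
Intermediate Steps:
$- \frac{20224}{-7559} + \frac{6752}{R} = - \frac{20224}{-7559} + \frac{6752}{-23248} = \left(-20224\right) \left(- \frac{1}{7559}\right) + 6752 \left(- \frac{1}{23248}\right) = \frac{20224}{7559} - \frac{422}{1453} = \frac{26195574}{10983227}$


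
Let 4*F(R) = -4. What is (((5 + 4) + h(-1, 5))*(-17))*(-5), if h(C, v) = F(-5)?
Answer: 680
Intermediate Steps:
F(R) = -1 (F(R) = (¼)*(-4) = -1)
h(C, v) = -1
(((5 + 4) + h(-1, 5))*(-17))*(-5) = (((5 + 4) - 1)*(-17))*(-5) = ((9 - 1)*(-17))*(-5) = (8*(-17))*(-5) = -136*(-5) = 680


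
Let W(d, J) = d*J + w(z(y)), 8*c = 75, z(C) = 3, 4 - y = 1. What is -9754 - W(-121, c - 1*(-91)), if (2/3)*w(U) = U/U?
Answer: 19119/8 ≈ 2389.9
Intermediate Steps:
y = 3 (y = 4 - 1*1 = 4 - 1 = 3)
w(U) = 3/2 (w(U) = 3*(U/U)/2 = (3/2)*1 = 3/2)
c = 75/8 (c = (1/8)*75 = 75/8 ≈ 9.3750)
W(d, J) = 3/2 + J*d (W(d, J) = d*J + 3/2 = J*d + 3/2 = 3/2 + J*d)
-9754 - W(-121, c - 1*(-91)) = -9754 - (3/2 + (75/8 - 1*(-91))*(-121)) = -9754 - (3/2 + (75/8 + 91)*(-121)) = -9754 - (3/2 + (803/8)*(-121)) = -9754 - (3/2 - 97163/8) = -9754 - 1*(-97151/8) = -9754 + 97151/8 = 19119/8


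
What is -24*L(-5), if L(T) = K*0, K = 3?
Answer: 0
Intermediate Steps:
L(T) = 0 (L(T) = 3*0 = 0)
-24*L(-5) = -24*0 = 0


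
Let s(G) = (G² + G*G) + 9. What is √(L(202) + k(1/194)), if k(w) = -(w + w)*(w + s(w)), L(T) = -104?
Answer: 3*I*√1023918226/9409 ≈ 10.203*I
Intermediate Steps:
s(G) = 9 + 2*G² (s(G) = (G² + G²) + 9 = 2*G² + 9 = 9 + 2*G²)
k(w) = -2*w*(9 + w + 2*w²) (k(w) = -(w + w)*(w + (9 + 2*w²)) = -2*w*(9 + w + 2*w²))
√(L(202) + k(1/194)) = √(-104 - 2*(9 + 1/194 + 2*(1/194)²)/194) = √(-104 - 2*1/194*(9 + 1/194 + 2*(1/194)²)) = √(-104 - 2*1/194*(9 + 1/194 + 2*(1/37636))) = √(-104 - 2*1/194*(9 + 1/194 + 1/18818)) = √(-104 - 2*1/194*84730/9409) = √(-104 - 84730/912673) = √(-95002722/912673) = 3*I*√1023918226/9409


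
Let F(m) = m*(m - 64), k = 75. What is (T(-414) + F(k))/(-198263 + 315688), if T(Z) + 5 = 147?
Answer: 967/117425 ≈ 0.0082350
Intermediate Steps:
T(Z) = 142 (T(Z) = -5 + 147 = 142)
F(m) = m*(-64 + m)
(T(-414) + F(k))/(-198263 + 315688) = (142 + 75*(-64 + 75))/(-198263 + 315688) = (142 + 75*11)/117425 = (142 + 825)*(1/117425) = 967*(1/117425) = 967/117425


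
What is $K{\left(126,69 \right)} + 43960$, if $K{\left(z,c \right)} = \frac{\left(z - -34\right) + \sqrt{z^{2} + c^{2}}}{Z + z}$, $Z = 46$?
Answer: $\frac{1890320}{43} + \frac{3 \sqrt{2293}}{172} \approx 43962.0$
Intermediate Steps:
$K{\left(z,c \right)} = \frac{34 + z + \sqrt{c^{2} + z^{2}}}{46 + z}$ ($K{\left(z,c \right)} = \frac{\left(z - -34\right) + \sqrt{z^{2} + c^{2}}}{46 + z} = \frac{\left(z + 34\right) + \sqrt{c^{2} + z^{2}}}{46 + z} = \frac{\left(34 + z\right) + \sqrt{c^{2} + z^{2}}}{46 + z} = \frac{34 + z + \sqrt{c^{2} + z^{2}}}{46 + z}$)
$K{\left(126,69 \right)} + 43960 = \frac{34 + 126 + \sqrt{69^{2} + 126^{2}}}{46 + 126} + 43960 = \frac{34 + 126 + \sqrt{4761 + 15876}}{172} + 43960 = \frac{34 + 126 + \sqrt{20637}}{172} + 43960 = \frac{34 + 126 + 3 \sqrt{2293}}{172} + 43960 = \frac{160 + 3 \sqrt{2293}}{172} + 43960 = \left(\frac{40}{43} + \frac{3 \sqrt{2293}}{172}\right) + 43960 = \frac{1890320}{43} + \frac{3 \sqrt{2293}}{172}$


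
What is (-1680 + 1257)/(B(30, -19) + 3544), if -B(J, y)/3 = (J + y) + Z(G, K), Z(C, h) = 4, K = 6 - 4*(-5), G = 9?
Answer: -423/3499 ≈ -0.12089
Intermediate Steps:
K = 26 (K = 6 + 20 = 26)
B(J, y) = -12 - 3*J - 3*y (B(J, y) = -3*((J + y) + 4) = -3*(4 + J + y) = -12 - 3*J - 3*y)
(-1680 + 1257)/(B(30, -19) + 3544) = (-1680 + 1257)/((-12 - 3*30 - 3*(-19)) + 3544) = -423/((-12 - 90 + 57) + 3544) = -423/(-45 + 3544) = -423/3499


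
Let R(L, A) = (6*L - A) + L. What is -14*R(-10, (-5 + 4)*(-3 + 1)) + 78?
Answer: 1086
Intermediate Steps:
R(L, A) = -A + 7*L (R(L, A) = (-A + 6*L) + L = -A + 7*L)
-14*R(-10, (-5 + 4)*(-3 + 1)) + 78 = -14*(-(-5 + 4)*(-3 + 1) + 7*(-10)) + 78 = -14*(-(-1)*(-2) - 70) + 78 = -14*(-1*2 - 70) + 78 = -14*(-2 - 70) + 78 = -14*(-72) + 78 = 1008 + 78 = 1086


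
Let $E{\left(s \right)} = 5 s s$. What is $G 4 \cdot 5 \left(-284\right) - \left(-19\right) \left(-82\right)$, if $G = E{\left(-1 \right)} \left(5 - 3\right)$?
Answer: $-58358$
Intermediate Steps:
$E{\left(s \right)} = 5 s^{2}$
$G = 10$ ($G = 5 \left(-1\right)^{2} \left(5 - 3\right) = 5 \cdot 1 \cdot 2 = 5 \cdot 2 = 10$)
$G 4 \cdot 5 \left(-284\right) - \left(-19\right) \left(-82\right) = 10 \cdot 4 \cdot 5 \left(-284\right) - \left(-19\right) \left(-82\right) = 40 \cdot 5 \left(-284\right) - 1558 = 200 \left(-284\right) - 1558 = -56800 - 1558 = -58358$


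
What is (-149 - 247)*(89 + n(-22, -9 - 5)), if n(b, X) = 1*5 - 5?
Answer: -35244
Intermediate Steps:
n(b, X) = 0 (n(b, X) = 5 - 5 = 0)
(-149 - 247)*(89 + n(-22, -9 - 5)) = (-149 - 247)*(89 + 0) = -396*89 = -35244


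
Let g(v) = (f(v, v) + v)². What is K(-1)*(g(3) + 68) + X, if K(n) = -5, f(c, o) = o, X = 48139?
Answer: 47619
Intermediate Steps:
g(v) = 4*v² (g(v) = (v + v)² = (2*v)² = 4*v²)
K(-1)*(g(3) + 68) + X = -5*(4*3² + 68) + 48139 = -5*(4*9 + 68) + 48139 = -5*(36 + 68) + 48139 = -5*104 + 48139 = -520 + 48139 = 47619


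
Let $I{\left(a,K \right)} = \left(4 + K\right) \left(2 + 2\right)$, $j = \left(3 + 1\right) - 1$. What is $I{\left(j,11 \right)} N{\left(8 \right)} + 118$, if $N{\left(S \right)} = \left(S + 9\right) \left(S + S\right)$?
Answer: $16438$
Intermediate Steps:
$N{\left(S \right)} = 2 S \left(9 + S\right)$ ($N{\left(S \right)} = \left(9 + S\right) 2 S = 2 S \left(9 + S\right)$)
$j = 3$ ($j = 4 - 1 = 3$)
$I{\left(a,K \right)} = 16 + 4 K$ ($I{\left(a,K \right)} = \left(4 + K\right) 4 = 16 + 4 K$)
$I{\left(j,11 \right)} N{\left(8 \right)} + 118 = \left(16 + 4 \cdot 11\right) 2 \cdot 8 \left(9 + 8\right) + 118 = \left(16 + 44\right) 2 \cdot 8 \cdot 17 + 118 = 60 \cdot 272 + 118 = 16320 + 118 = 16438$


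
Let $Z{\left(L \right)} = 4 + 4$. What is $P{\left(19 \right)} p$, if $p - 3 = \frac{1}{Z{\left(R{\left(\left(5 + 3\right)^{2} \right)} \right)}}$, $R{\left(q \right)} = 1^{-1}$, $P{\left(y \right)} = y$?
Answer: $\frac{475}{8} \approx 59.375$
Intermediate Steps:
$R{\left(q \right)} = 1$
$Z{\left(L \right)} = 8$
$p = \frac{25}{8}$ ($p = 3 + \frac{1}{8} = \frac{25}{8} \approx 3.125$)
$P{\left(19 \right)} p = 19 \cdot \frac{25}{8} = \frac{475}{8}$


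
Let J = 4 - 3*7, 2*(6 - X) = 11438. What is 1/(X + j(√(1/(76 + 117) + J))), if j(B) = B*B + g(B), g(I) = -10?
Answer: -193/1107819 ≈ -0.00017422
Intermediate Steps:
X = -5713 (X = 6 - ½*11438 = 6 - 5719 = -5713)
J = -17 (J = 4 - 21 = -17)
j(B) = -10 + B² (j(B) = B*B - 10 = B² - 10 = -10 + B²)
1/(X + j(√(1/(76 + 117) + J))) = 1/(-5713 + (-10 + (√(1/(76 + 117) - 17))²)) = 1/(-5713 + (-10 + (√(1/193 - 17))²)) = 1/(-5713 + (-10 + (√(-3280/193))²)) = 1/(-5713 + (-10 + (4*I*√39565/193)²)) = 1/(-5713 + (-10 - 3280/193)) = 1/(-5713 - 5210/193) = 1/(-1107819/193) = -193/1107819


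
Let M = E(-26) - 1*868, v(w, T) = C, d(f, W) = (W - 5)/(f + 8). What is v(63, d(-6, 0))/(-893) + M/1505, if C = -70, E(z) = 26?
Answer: -646556/1343965 ≈ -0.48108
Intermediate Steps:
d(f, W) = (-5 + W)/(8 + f)
v(w, T) = -70
M = -842 (M = 26 - 1*868 = 26 - 868 = -842)
v(63, d(-6, 0))/(-893) + M/1505 = -70/(-893) - 842/1505 = -70*(-1/893) - 842*1/1505 = 70/893 - 842/1505 = -646556/1343965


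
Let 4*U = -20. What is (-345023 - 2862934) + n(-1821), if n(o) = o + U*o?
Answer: -3200673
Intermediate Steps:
U = -5 (U = (1/4)*(-20) = -5)
n(o) = -4*o (n(o) = o - 5*o = -4*o)
(-345023 - 2862934) + n(-1821) = (-345023 - 2862934) - 4*(-1821) = -3207957 + 7284 = -3200673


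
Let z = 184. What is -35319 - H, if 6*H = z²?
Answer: -122885/3 ≈ -40962.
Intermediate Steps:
H = 16928/3 (H = (⅙)*184² = (⅙)*33856 = 16928/3 ≈ 5642.7)
-35319 - H = -35319 - 1*16928/3 = -35319 - 16928/3 = -122885/3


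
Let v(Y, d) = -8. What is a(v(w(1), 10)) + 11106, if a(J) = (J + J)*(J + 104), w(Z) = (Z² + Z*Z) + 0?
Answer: 9570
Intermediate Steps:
w(Z) = 2*Z² (w(Z) = (Z² + Z²) + 0 = 2*Z² + 0 = 2*Z²)
a(J) = 2*J*(104 + J) (a(J) = (2*J)*(104 + J) = 2*J*(104 + J))
a(v(w(1), 10)) + 11106 = 2*(-8)*(104 - 8) + 11106 = 2*(-8)*96 + 11106 = -1536 + 11106 = 9570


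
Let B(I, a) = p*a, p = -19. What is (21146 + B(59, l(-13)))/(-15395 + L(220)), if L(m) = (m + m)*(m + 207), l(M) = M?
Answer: 2377/19165 ≈ 0.12403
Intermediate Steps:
B(I, a) = -19*a
L(m) = 2*m*(207 + m) (L(m) = (2*m)*(207 + m) = 2*m*(207 + m))
(21146 + B(59, l(-13)))/(-15395 + L(220)) = (21146 - 19*(-13))/(-15395 + 2*220*(207 + 220)) = (21146 + 247)/(-15395 + 2*220*427) = 21393/(-15395 + 187880) = 21393/172485 = 21393*(1/172485) = 2377/19165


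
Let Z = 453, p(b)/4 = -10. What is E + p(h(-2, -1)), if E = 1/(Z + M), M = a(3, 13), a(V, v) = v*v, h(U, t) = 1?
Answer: -24879/622 ≈ -39.998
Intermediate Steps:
p(b) = -40 (p(b) = 4*(-10) = -40)
a(V, v) = v**2
M = 169 (M = 13**2 = 169)
E = 1/622 (E = 1/(453 + 169) = 1/622 ≈ 0.0016077)
E + p(h(-2, -1)) = 1/622 - 40 = -24879/622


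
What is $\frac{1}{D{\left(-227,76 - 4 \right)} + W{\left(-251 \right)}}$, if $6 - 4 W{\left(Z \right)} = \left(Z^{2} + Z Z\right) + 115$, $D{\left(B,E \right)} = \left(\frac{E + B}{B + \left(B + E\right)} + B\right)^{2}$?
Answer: $\frac{72962}{1445902545} \approx 5.0461 \cdot 10^{-5}$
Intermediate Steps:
$D{\left(B,E \right)} = \left(B + \frac{B + E}{E + 2 B}\right)^{2}$ ($D{\left(B,E \right)} = \left(\frac{B + E}{E + 2 B} + B\right)^{2} = \left(B + \frac{B + E}{E + 2 B}\right)^{2}$)
$W{\left(Z \right)} = - \frac{109}{4} - \frac{Z^{2}}{2}$ ($W{\left(Z \right)} = \frac{3}{2} - \frac{\left(Z^{2} + Z Z\right) + 115}{4} = \frac{3}{2} - \frac{\left(Z^{2} + Z^{2}\right) + 115}{4} = \frac{3}{2} - \frac{2 Z^{2} + 115}{4} = \frac{3}{2} - \frac{115 + 2 Z^{2}}{4} = \frac{3}{2} - \left(\frac{115}{4} + \frac{Z^{2}}{2}\right) = - \frac{109}{4} - \frac{Z^{2}}{2}$)
$\frac{1}{D{\left(-227,76 - 4 \right)} + W{\left(-251 \right)}} = \frac{1}{\frac{\left(-227 + \left(76 - 4\right) + 2 \left(-227\right)^{2} - 227 \left(76 - 4\right)\right)^{2}}{\left(\left(76 - 4\right) + 2 \left(-227\right)\right)^{2}} - \left(\frac{109}{4} + \frac{\left(-251\right)^{2}}{2}\right)} = \frac{1}{\frac{\left(-227 + 72 + 2 \cdot 51529 - 16344\right)^{2}}{\left(72 - 454\right)^{2}} - \frac{126111}{4}} = \frac{1}{\frac{\left(-227 + 72 + 103058 - 16344\right)^{2}}{145924} - \frac{126111}{4}} = \frac{1}{\frac{86559^{2}}{145924} - \frac{126111}{4}} = \frac{1}{\frac{1}{145924} \cdot 7492460481 - \frac{126111}{4}} = \frac{1}{\frac{7492460481}{145924} - \frac{126111}{4}} = \frac{1}{\frac{1445902545}{72962}} = \frac{72962}{1445902545}$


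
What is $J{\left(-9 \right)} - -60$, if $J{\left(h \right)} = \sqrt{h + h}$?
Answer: $60 + 3 i \sqrt{2} \approx 60.0 + 4.2426 i$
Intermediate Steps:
$J{\left(h \right)} = \sqrt{2} \sqrt{h}$ ($J{\left(h \right)} = \sqrt{2 h} = \sqrt{2} \sqrt{h}$)
$J{\left(-9 \right)} - -60 = \sqrt{2} \sqrt{-9} - -60 = \sqrt{2} \cdot 3 i + 60 = 3 i \sqrt{2} + 60 = 60 + 3 i \sqrt{2}$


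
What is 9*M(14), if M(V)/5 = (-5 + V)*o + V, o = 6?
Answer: 3060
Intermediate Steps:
M(V) = -150 + 35*V (M(V) = 5*((-5 + V)*6 + V) = 5*((-30 + 6*V) + V) = 5*(-30 + 7*V) = -150 + 35*V)
9*M(14) = 9*(-150 + 35*14) = 9*(-150 + 490) = 9*340 = 3060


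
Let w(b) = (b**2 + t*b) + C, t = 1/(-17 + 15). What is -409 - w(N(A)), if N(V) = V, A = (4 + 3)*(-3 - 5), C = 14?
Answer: -3587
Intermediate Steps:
A = -56 (A = 7*(-8) = -56)
t = -1/2 (t = 1/(-2) = -1/2 ≈ -0.50000)
w(b) = 14 + b**2 - b/2 (w(b) = (b**2 - b/2) + 14 = 14 + b**2 - b/2)
-409 - w(N(A)) = -409 - (14 + (-56)**2 - 1/2*(-56)) = -409 - (14 + 3136 + 28) = -409 - 1*3178 = -409 - 3178 = -3587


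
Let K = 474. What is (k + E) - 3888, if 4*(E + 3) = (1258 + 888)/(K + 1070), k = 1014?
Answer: -8883103/3088 ≈ -2876.7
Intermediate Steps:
E = -8191/3088 (E = -3 + ((1258 + 888)/(474 + 1070))/4 = -3 + (2146/1544)/4 = -3 + (2146*(1/1544))/4 = -3 + (1/4)*(1073/772) = -3 + 1073/3088 = -8191/3088 ≈ -2.6525)
(k + E) - 3888 = (1014 - 8191/3088) - 3888 = 3123041/3088 - 3888 = -8883103/3088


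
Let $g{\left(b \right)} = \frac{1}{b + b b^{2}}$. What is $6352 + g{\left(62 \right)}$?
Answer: $\frac{1514253281}{238390} \approx 6352.0$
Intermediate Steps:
$g{\left(b \right)} = \frac{1}{b + b^{3}}$
$6352 + g{\left(62 \right)} = 6352 + \frac{1}{62 + 62^{3}} = 6352 + \frac{1}{62 + 238328} = 6352 + \frac{1}{238390} = \frac{1514253281}{238390}$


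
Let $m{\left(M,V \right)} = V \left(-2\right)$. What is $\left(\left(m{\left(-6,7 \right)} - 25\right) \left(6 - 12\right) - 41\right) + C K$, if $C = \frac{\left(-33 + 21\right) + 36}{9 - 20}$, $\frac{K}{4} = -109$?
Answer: $\frac{12587}{11} \approx 1144.3$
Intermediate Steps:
$m{\left(M,V \right)} = - 2 V$
$K = -436$ ($K = 4 \left(-109\right) = -436$)
$C = - \frac{24}{11}$ ($C = \frac{-12 + 36}{-11} = 24 \left(- \frac{1}{11}\right) = - \frac{24}{11} \approx -2.1818$)
$\left(\left(m{\left(-6,7 \right)} - 25\right) \left(6 - 12\right) - 41\right) + C K = \left(\left(\left(-2\right) 7 - 25\right) \left(6 - 12\right) - 41\right) - - \frac{10464}{11} = \left(\left(-14 - 25\right) \left(-6\right) - 41\right) + \frac{10464}{11} = \left(\left(-39\right) \left(-6\right) - 41\right) + \frac{10464}{11} = \left(234 - 41\right) + \frac{10464}{11} = 193 + \frac{10464}{11} = \frac{12587}{11}$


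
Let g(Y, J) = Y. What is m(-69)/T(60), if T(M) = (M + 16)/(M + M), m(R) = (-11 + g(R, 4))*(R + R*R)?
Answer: -11260800/19 ≈ -5.9267e+5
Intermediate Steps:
m(R) = (-11 + R)*(R + R**2) (m(R) = (-11 + R)*(R + R*R) = (-11 + R)*(R + R**2))
T(M) = (16 + M)/(2*M) (T(M) = (16 + M)/((2*M)) = (16 + M)*(1/(2*M)) = (16 + M)/(2*M))
m(-69)/T(60) = (-69*(-11 + (-69)**2 - 10*(-69)))/(((1/2)*(16 + 60)/60)) = (-69*(-11 + 4761 + 690))/(((1/2)*(1/60)*76)) = (-69*5440)/(19/30) = -375360*30/19 = -11260800/19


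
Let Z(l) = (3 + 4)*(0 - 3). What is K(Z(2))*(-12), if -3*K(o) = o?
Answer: -84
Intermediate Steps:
Z(l) = -21 (Z(l) = 7*(-3) = -21)
K(o) = -o/3
K(Z(2))*(-12) = -1/3*(-21)*(-12) = 7*(-12) = -84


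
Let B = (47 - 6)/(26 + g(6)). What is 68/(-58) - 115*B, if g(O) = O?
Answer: -137823/928 ≈ -148.52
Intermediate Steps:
B = 41/32 (B = (47 - 6)/(26 + 6) = 41/32 ≈ 1.2813)
68/(-58) - 115*B = 68/(-58) - 115*41/32 = 68*(-1/58) - 4715/32 = -34/29 - 4715/32 = -137823/928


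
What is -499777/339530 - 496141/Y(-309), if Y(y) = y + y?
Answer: 42036472886/52457385 ≈ 801.34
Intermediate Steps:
Y(y) = 2*y
-499777/339530 - 496141/Y(-309) = -499777/339530 - 496141/(2*(-309)) = -499777*1/339530 - 496141/(-618) = -499777/339530 - 496141*(-1/618) = -499777/339530 + 496141/618 = 42036472886/52457385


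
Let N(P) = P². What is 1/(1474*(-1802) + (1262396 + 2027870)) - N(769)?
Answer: -374992654597/634118 ≈ -5.9136e+5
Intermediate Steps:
1/(1474*(-1802) + (1262396 + 2027870)) - N(769) = 1/(1474*(-1802) + (1262396 + 2027870)) - 1*769² = 1/(-2656148 + 3290266) - 1*591361 = 1/634118 - 591361 = -374992654597/634118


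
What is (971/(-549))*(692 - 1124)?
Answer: 46608/61 ≈ 764.07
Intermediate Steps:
(971/(-549))*(692 - 1124) = (971*(-1/549))*(-432) = -971/549*(-432) = 46608/61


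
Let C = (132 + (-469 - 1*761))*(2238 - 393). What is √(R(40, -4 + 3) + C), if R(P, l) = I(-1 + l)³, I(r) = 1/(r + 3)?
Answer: I*√2025809 ≈ 1423.3*I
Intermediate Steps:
I(r) = 1/(3 + r)
R(P, l) = (2 + l)⁻³ (R(P, l) = (1/(3 + (-1 + l)))³ = (1/(2 + l))³ = (2 + l)⁻³)
C = -2025810 (C = (132 + (-469 - 761))*1845 = (132 - 1230)*1845 = -1098*1845 = -2025810)
√(R(40, -4 + 3) + C) = √((2 + (-4 + 3))⁻³ - 2025810) = √((2 - 1)⁻³ - 2025810) = √(1⁻³ - 2025810) = √(1 - 2025810) = √(-2025809) = I*√2025809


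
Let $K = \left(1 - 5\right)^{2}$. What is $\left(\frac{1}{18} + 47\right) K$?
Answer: $\frac{6776}{9} \approx 752.89$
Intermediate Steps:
$K = 16$ ($K = \left(-4\right)^{2} = 16$)
$\left(\frac{1}{18} + 47\right) K = \left(\frac{1}{18} + 47\right) 16 = \frac{847}{18} \cdot 16 = \frac{6776}{9}$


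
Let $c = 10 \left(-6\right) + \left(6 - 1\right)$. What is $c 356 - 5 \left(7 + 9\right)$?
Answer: $-19660$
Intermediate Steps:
$c = -55$ ($c = -60 + 5 = -55$)
$c 356 - 5 \left(7 + 9\right) = \left(-55\right) 356 - 5 \left(7 + 9\right) = -19580 - 80 = -19660$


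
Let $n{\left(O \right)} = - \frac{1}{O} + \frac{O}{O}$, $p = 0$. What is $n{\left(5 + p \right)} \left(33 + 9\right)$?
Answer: $\frac{168}{5} \approx 33.6$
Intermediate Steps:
$n{\left(O \right)} = 1 - \frac{1}{O}$ ($n{\left(O \right)} = - \frac{1}{O} + 1 = 1 - \frac{1}{O}$)
$n{\left(5 + p \right)} \left(33 + 9\right) = \frac{-1 + \left(5 + 0\right)}{5 + 0} \left(33 + 9\right) = \frac{-1 + 5}{5} \cdot 42 = \frac{1}{5} \cdot 4 \cdot 42 = \frac{4}{5} \cdot 42 = \frac{168}{5}$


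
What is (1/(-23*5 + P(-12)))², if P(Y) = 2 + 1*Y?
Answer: 1/15625 ≈ 6.4000e-5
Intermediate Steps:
P(Y) = 2 + Y
(1/(-23*5 + P(-12)))² = (1/(-23*5 + (2 - 12)))² = (1/(-115 - 10))² = (1/(-125))² = (-1/125)² = 1/15625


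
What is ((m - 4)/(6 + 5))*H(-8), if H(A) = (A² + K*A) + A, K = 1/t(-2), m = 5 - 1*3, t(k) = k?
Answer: -120/11 ≈ -10.909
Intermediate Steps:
m = 2 (m = 5 - 3 = 2)
K = -½ (K = 1/(-2) = -½ ≈ -0.50000)
H(A) = A² + A/2 (H(A) = (A² - A/2) + A = A² + A/2)
((m - 4)/(6 + 5))*H(-8) = ((2 - 4)/(6 + 5))*(-8*(½ - 8)) = (-2/11)*(-8*(-15/2)) = -2*1/11*60 = -2/11*60 = -120/11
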